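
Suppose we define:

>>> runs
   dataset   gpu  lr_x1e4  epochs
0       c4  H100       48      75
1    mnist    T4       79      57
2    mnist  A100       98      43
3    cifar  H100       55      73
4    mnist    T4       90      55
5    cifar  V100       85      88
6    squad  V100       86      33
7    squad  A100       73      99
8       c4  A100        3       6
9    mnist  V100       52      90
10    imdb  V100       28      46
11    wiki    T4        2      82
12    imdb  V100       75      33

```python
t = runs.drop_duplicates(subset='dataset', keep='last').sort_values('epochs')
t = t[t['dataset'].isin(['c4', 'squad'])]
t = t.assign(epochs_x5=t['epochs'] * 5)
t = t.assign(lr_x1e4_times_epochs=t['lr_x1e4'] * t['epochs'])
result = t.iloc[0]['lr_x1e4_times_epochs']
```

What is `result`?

18

drop duplicate dataset (keep=last):
   dataset   gpu  lr_x1e4  epochs
5    cifar  V100       85      88
7    squad  A100       73      99
8       c4  A100        3       6
9    mnist  V100       52      90
11    wiki    T4        2      82
12    imdb  V100       75      33
sort by epochs:
   dataset   gpu  lr_x1e4  epochs
8       c4  A100        3       6
12    imdb  V100       75      33
11    wiki    T4        2      82
5    cifar  V100       85      88
9    mnist  V100       52      90
7    squad  A100       73      99
filter rows where dataset in ['c4', 'squad']:
  dataset   gpu  lr_x1e4  epochs
8      c4  A100        3       6
7   squad  A100       73      99
add column epochs_x5 = t['epochs'] * 5:
  dataset   gpu  lr_x1e4  epochs  epochs_x5
8      c4  A100        3       6         30
7   squad  A100       73      99        495
add column lr_x1e4_times_epochs = t['lr_x1e4'] * t['epochs']:
  dataset   gpu  lr_x1e4  epochs  epochs_x5  lr_x1e4_times_epochs
8      c4  A100        3       6         30                    18
7   squad  A100       73      99        495                  7227
So iloc[0]['lr_x1e4_times_epochs'] = 18.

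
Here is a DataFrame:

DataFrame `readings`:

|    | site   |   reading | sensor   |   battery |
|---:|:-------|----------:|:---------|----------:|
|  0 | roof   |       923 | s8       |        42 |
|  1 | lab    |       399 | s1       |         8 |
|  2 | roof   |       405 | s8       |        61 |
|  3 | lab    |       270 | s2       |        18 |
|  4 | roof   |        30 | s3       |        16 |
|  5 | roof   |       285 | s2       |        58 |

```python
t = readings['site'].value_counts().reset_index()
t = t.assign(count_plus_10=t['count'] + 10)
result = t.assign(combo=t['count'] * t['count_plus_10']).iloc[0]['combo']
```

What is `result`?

value_counts of site:
site
roof    4
lab     2
Name: count, dtype: int64
reset_index():
   site  count
0  roof      4
1   lab      2
add column count_plus_10 = t['count'] + 10:
   site  count  count_plus_10
0  roof      4             14
1   lab      2             12
add column combo = t['count'] * t['count_plus_10']:
   site  count  count_plus_10  combo
0  roof      4             14     56
1   lab      2             12     24

56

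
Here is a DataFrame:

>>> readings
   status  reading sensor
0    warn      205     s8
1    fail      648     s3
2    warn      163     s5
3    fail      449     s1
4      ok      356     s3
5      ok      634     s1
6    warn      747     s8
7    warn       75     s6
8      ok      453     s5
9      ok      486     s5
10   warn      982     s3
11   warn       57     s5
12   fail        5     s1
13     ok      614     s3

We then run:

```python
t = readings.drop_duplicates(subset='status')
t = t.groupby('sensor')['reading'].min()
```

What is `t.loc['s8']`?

drop duplicate status (keep=first):
  status  reading sensor
0   warn      205     s8
1   fail      648     s3
4     ok      356     s3
group by sensor, min of reading:
sensor
s3    356
s8    205
Name: reading, dtype: int64

205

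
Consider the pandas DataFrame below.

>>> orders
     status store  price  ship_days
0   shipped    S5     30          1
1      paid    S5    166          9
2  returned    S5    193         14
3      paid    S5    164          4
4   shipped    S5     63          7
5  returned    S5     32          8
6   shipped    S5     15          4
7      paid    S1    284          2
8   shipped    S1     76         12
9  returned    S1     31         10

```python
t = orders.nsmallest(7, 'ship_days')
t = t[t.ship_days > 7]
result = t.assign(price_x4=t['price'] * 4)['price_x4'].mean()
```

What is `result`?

396.0

take 7 rows with smallest ship_days:
     status store  price  ship_days
0   shipped    S5     30          1
7      paid    S1    284          2
3      paid    S5    164          4
6   shipped    S5     15          4
4   shipped    S5     63          7
5  returned    S5     32          8
1      paid    S5    166          9
filter rows where ship_days > 7:
     status store  price  ship_days
5  returned    S5     32          8
1      paid    S5    166          9
add column price_x4 = t['price'] * 4:
     status store  price  ship_days  price_x4
5  returned    S5     32          8       128
1      paid    S5    166          9       664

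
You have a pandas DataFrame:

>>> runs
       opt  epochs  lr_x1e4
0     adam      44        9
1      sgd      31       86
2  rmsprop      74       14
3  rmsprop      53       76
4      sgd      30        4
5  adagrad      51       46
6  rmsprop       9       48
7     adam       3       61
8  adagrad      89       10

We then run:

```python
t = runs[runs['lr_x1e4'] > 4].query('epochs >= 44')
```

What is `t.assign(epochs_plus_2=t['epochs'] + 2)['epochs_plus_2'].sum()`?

filter rows where lr_x1e4 > 4:
       opt  epochs  lr_x1e4
0     adam      44        9
1      sgd      31       86
2  rmsprop      74       14
3  rmsprop      53       76
5  adagrad      51       46
6  rmsprop       9       48
7     adam       3       61
8  adagrad      89       10
filter rows where epochs >= 44:
       opt  epochs  lr_x1e4
0     adam      44        9
2  rmsprop      74       14
3  rmsprop      53       76
5  adagrad      51       46
8  adagrad      89       10
add column epochs_plus_2 = t['epochs'] + 2:
       opt  epochs  lr_x1e4  epochs_plus_2
0     adam      44        9             46
2  rmsprop      74       14             76
3  rmsprop      53       76             55
5  adagrad      51       46             53
8  adagrad      89       10             91

321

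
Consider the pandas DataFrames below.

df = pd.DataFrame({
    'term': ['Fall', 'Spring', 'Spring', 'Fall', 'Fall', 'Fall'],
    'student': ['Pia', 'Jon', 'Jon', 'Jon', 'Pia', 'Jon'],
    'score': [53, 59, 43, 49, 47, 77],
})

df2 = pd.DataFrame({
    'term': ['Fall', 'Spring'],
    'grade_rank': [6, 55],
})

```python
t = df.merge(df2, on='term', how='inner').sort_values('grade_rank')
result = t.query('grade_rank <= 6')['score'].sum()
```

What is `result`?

226

merge on 'term' (how='inner') → 6 rows:
     term student  score  grade_rank
0    Fall     Pia     53           6
1  Spring     Jon     59          55
2  Spring     Jon     43          55
3    Fall     Jon     49           6
4    Fall     Pia     47           6
5    Fall     Jon     77           6
sort by grade_rank:
     term student  score  grade_rank
0    Fall     Pia     53           6
3    Fall     Jon     49           6
4    Fall     Pia     47           6
5    Fall     Jon     77           6
1  Spring     Jon     59          55
2  Spring     Jon     43          55
filter rows where grade_rank <= 6:
   term student  score  grade_rank
0  Fall     Pia     53           6
3  Fall     Jon     49           6
4  Fall     Pia     47           6
5  Fall     Jon     77           6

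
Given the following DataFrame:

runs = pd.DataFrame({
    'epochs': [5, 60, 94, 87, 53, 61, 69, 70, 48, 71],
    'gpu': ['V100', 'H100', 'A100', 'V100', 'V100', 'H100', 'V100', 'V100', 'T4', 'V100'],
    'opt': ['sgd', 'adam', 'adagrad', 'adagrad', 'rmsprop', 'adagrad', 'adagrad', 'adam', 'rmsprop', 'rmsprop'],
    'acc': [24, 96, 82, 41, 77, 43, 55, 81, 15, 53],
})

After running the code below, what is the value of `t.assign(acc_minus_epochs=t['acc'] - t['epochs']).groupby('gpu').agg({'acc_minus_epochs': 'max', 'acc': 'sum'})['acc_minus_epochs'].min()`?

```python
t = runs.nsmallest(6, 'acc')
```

take 6 rows with smallest acc:
   epochs   gpu      opt  acc
8      48    T4  rmsprop   15
0       5  V100      sgd   24
3      87  V100  adagrad   41
5      61  H100  adagrad   43
9      71  V100  rmsprop   53
6      69  V100  adagrad   55
add column acc_minus_epochs = t['acc'] - t['epochs']:
   epochs   gpu      opt  acc  acc_minus_epochs
8      48    T4  rmsprop   15               -33
0       5  V100      sgd   24                19
3      87  V100  adagrad   41               -46
5      61  H100  adagrad   43               -18
9      71  V100  rmsprop   53               -18
6      69  V100  adagrad   55               -14
group by gpu: max(acc_minus_epochs), sum(acc):
      acc_minus_epochs  acc
gpu                        
H100               -18   43
T4                 -33   15
V100                19  173

-33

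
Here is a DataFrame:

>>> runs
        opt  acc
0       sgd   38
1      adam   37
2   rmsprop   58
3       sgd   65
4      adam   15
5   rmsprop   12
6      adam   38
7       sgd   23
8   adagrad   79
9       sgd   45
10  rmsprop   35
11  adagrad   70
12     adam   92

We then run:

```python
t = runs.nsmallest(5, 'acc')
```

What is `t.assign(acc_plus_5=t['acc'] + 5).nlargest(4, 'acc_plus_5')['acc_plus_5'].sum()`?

take 5 rows with smallest acc:
        opt  acc
5   rmsprop   12
4      adam   15
7       sgd   23
10  rmsprop   35
1      adam   37
add column acc_plus_5 = t['acc'] + 5:
        opt  acc  acc_plus_5
5   rmsprop   12          17
4      adam   15          20
7       sgd   23          28
10  rmsprop   35          40
1      adam   37          42
take 4 rows with largest acc_plus_5:
        opt  acc  acc_plus_5
1      adam   37          42
10  rmsprop   35          40
7       sgd   23          28
4      adam   15          20
sum of column 'acc_plus_5' → 130

130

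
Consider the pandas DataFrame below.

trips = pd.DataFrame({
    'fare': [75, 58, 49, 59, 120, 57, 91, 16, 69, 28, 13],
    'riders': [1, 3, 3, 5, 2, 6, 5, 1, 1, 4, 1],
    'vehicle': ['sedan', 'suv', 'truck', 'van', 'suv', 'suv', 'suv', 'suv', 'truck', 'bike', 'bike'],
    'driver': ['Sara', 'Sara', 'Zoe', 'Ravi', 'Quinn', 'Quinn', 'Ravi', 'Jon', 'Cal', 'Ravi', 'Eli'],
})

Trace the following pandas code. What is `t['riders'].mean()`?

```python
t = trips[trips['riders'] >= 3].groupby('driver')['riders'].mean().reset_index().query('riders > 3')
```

filter rows where riders >= 3:
   fare  riders vehicle driver
1    58       3     suv   Sara
2    49       3   truck    Zoe
3    59       5     van   Ravi
5    57       6     suv  Quinn
6    91       5     suv   Ravi
9    28       4    bike   Ravi
group by driver, mean of riders:
driver
Quinn    6.000000
Ravi     4.666667
Sara     3.000000
Zoe      3.000000
Name: riders, dtype: float64
reset_index():
  driver    riders
0  Quinn  6.000000
1   Ravi  4.666667
2   Sara  3.000000
3    Zoe  3.000000
filter rows where riders > 3:
  driver    riders
0  Quinn  6.000000
1   Ravi  4.666667
Finally, mean of column 'riders' = 5.33333333333.

5.33333333333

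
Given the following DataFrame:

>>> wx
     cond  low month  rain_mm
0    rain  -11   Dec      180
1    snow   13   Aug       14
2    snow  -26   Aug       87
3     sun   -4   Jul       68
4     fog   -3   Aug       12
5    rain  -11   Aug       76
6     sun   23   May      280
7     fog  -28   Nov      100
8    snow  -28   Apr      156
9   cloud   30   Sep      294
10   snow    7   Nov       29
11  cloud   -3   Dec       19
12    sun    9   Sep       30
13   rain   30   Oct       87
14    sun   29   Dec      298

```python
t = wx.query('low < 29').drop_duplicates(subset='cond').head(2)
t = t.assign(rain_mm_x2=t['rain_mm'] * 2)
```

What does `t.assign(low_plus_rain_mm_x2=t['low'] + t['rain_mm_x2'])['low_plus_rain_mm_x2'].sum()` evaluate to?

390

filter rows where low < 29:
     cond  low month  rain_mm
0    rain  -11   Dec      180
1    snow   13   Aug       14
2    snow  -26   Aug       87
3     sun   -4   Jul       68
4     fog   -3   Aug       12
5    rain  -11   Aug       76
6     sun   23   May      280
7     fog  -28   Nov      100
8    snow  -28   Apr      156
10   snow    7   Nov       29
11  cloud   -3   Dec       19
12    sun    9   Sep       30
drop duplicate cond (keep=first):
     cond  low month  rain_mm
0    rain  -11   Dec      180
1    snow   13   Aug       14
3     sun   -4   Jul       68
4     fog   -3   Aug       12
11  cloud   -3   Dec       19
take first 2 rows:
   cond  low month  rain_mm
0  rain  -11   Dec      180
1  snow   13   Aug       14
add column rain_mm_x2 = t['rain_mm'] * 2:
   cond  low month  rain_mm  rain_mm_x2
0  rain  -11   Dec      180         360
1  snow   13   Aug       14          28
add column low_plus_rain_mm_x2 = t['low'] + t['rain_mm_x2']:
   cond  low month  rain_mm  rain_mm_x2  low_plus_rain_mm_x2
0  rain  -11   Dec      180         360                  349
1  snow   13   Aug       14          28                   41
sum of column 'low_plus_rain_mm_x2' → 390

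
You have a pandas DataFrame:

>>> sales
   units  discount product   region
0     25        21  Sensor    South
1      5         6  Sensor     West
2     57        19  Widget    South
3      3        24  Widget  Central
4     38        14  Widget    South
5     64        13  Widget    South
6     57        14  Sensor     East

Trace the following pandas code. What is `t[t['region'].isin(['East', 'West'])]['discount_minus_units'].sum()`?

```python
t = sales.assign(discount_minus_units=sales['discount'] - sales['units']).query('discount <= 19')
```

add column discount_minus_units = sales['discount'] - sales['units']:
   units  discount product   region  discount_minus_units
0     25        21  Sensor    South                    -4
1      5         6  Sensor     West                     1
2     57        19  Widget    South                   -38
3      3        24  Widget  Central                    21
4     38        14  Widget    South                   -24
5     64        13  Widget    South                   -51
6     57        14  Sensor     East                   -43
filter rows where discount <= 19:
   units  discount product region  discount_minus_units
1      5         6  Sensor   West                     1
2     57        19  Widget  South                   -38
4     38        14  Widget  South                   -24
5     64        13  Widget  South                   -51
6     57        14  Sensor   East                   -43
filter rows where region in ['East', 'West']:
   units  discount product region  discount_minus_units
1      5         6  Sensor   West                     1
6     57        14  Sensor   East                   -43
Reading off the sum of column 'discount_minus_units', we get -42.

-42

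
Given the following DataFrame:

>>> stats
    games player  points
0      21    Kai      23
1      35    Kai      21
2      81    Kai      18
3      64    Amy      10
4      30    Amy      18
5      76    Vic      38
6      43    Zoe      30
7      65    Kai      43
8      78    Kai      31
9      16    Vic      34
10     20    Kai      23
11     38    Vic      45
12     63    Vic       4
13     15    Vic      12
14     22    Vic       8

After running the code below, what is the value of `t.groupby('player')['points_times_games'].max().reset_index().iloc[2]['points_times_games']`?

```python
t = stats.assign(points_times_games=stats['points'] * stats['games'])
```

2888

add column points_times_games = stats['points'] * stats['games']:
    games player  points  points_times_games
0      21    Kai      23                 483
1      35    Kai      21                 735
2      81    Kai      18                1458
3      64    Amy      10                 640
4      30    Amy      18                 540
5      76    Vic      38                2888
6      43    Zoe      30                1290
7      65    Kai      43                2795
8      78    Kai      31                2418
9      16    Vic      34                 544
10     20    Kai      23                 460
11     38    Vic      45                1710
12     63    Vic       4                 252
13     15    Vic      12                 180
14     22    Vic       8                 176
group by player, max of points_times_games:
player
Amy     640
Kai    2795
Vic    2888
Zoe    1290
Name: points_times_games, dtype: int64
reset_index():
  player  points_times_games
0    Amy                 640
1    Kai                2795
2    Vic                2888
3    Zoe                1290
So iloc[2]['points_times_games'] = 2888.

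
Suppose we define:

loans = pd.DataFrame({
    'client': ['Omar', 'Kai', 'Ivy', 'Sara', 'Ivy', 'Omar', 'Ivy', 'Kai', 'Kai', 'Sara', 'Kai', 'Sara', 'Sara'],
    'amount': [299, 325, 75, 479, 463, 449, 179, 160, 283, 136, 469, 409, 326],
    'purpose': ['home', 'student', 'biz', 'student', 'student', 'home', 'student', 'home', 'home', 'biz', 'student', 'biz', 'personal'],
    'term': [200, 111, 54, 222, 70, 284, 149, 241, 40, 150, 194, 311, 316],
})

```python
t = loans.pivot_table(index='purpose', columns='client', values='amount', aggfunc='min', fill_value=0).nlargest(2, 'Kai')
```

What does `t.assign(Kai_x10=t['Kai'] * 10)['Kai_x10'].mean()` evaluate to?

2425.0

pivot: rows=purpose, cols=client, min(amount):
client    Ivy  Kai  Omar  Sara
purpose                       
biz        75    0     0   136
home        0  160   299     0
personal    0    0     0   326
student   179  325     0   479
take 2 rows with largest Kai:
client   Ivy  Kai  Omar  Sara
purpose                      
student  179  325     0   479
home       0  160   299     0
add column Kai_x10 = t['Kai'] * 10:
client   Ivy  Kai  Omar  Sara  Kai_x10
purpose                               
student  179  325     0   479     3250
home       0  160   299     0     1600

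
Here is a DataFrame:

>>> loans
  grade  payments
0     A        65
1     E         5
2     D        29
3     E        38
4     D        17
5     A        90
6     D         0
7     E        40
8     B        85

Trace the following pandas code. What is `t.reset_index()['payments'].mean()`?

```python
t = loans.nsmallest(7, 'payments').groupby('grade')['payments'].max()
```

44.6666666667

take 7 rows with smallest payments:
  grade  payments
6     D         0
1     E         5
4     D        17
2     D        29
3     E        38
7     E        40
0     A        65
group by grade, max of payments:
grade
A    65
D    29
E    40
Name: payments, dtype: int64
reset_index():
  grade  payments
0     A        65
1     D        29
2     E        40
The mean of column 'payments' is 44.6666666667.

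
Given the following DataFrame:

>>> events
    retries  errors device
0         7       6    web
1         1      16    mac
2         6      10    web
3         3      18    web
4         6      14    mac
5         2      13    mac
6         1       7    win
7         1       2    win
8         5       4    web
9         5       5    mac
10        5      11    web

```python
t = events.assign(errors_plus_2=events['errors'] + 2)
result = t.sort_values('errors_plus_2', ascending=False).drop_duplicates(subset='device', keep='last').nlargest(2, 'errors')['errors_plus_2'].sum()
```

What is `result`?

add column errors_plus_2 = events['errors'] + 2:
    retries  errors device  errors_plus_2
0         7       6    web              8
1         1      16    mac             18
2         6      10    web             12
3         3      18    web             20
4         6      14    mac             16
5         2      13    mac             15
6         1       7    win              9
7         1       2    win              4
8         5       4    web              6
9         5       5    mac              7
10        5      11    web             13
sort by errors_plus_2 descending:
    retries  errors device  errors_plus_2
3         3      18    web             20
1         1      16    mac             18
4         6      14    mac             16
5         2      13    mac             15
10        5      11    web             13
2         6      10    web             12
6         1       7    win              9
0         7       6    web              8
9         5       5    mac              7
8         5       4    web              6
7         1       2    win              4
drop duplicate device (keep=last):
   retries  errors device  errors_plus_2
9        5       5    mac              7
8        5       4    web              6
7        1       2    win              4
take 2 rows with largest errors:
   retries  errors device  errors_plus_2
9        5       5    mac              7
8        5       4    web              6

13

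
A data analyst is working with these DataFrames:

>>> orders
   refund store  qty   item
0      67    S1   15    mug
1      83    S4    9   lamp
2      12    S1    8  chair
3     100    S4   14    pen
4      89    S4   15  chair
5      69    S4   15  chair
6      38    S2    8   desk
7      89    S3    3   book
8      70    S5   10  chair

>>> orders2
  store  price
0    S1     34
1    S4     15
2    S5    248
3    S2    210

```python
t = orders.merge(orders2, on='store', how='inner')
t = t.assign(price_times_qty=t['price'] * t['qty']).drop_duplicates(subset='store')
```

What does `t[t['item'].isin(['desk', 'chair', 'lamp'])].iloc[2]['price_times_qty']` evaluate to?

2480

merge on 'store' (how='inner') → 8 rows:
   refund store  qty   item  price
0      67    S1   15    mug     34
1      83    S4    9   lamp     15
2      12    S1    8  chair     34
3     100    S4   14    pen     15
4      89    S4   15  chair     15
5      69    S4   15  chair     15
6      38    S2    8   desk    210
7      70    S5   10  chair    248
add column price_times_qty = t['price'] * t['qty']:
   refund store  qty   item  price  price_times_qty
0      67    S1   15    mug     34              510
1      83    S4    9   lamp     15              135
2      12    S1    8  chair     34              272
3     100    S4   14    pen     15              210
4      89    S4   15  chair     15              225
5      69    S4   15  chair     15              225
6      38    S2    8   desk    210             1680
7      70    S5   10  chair    248             2480
drop duplicate store (keep=first):
   refund store  qty   item  price  price_times_qty
0      67    S1   15    mug     34              510
1      83    S4    9   lamp     15              135
6      38    S2    8   desk    210             1680
7      70    S5   10  chair    248             2480
filter rows where item in ['desk', 'chair', 'lamp']:
   refund store  qty   item  price  price_times_qty
1      83    S4    9   lamp     15              135
6      38    S2    8   desk    210             1680
7      70    S5   10  chair    248             2480
Taking the value at position 2, column 'price_times_qty' gives 2480.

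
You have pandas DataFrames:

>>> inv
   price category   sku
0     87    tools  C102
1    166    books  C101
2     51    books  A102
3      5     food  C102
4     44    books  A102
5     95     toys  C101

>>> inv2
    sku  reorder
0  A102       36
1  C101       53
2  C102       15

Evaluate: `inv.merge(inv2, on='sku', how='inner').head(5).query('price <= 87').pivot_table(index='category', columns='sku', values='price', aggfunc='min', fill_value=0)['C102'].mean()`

merge on 'sku' (how='inner') → 6 rows:
   price category   sku  reorder
0     87    tools  C102       15
1    166    books  C101       53
2     51    books  A102       36
3      5     food  C102       15
4     44    books  A102       36
5     95     toys  C101       53
take first 5 rows:
   price category   sku  reorder
0     87    tools  C102       15
1    166    books  C101       53
2     51    books  A102       36
3      5     food  C102       15
4     44    books  A102       36
filter rows where price <= 87:
   price category   sku  reorder
0     87    tools  C102       15
2     51    books  A102       36
3      5     food  C102       15
4     44    books  A102       36
pivot: rows=category, cols=sku, min(price):
sku       A102  C102
category            
books       44     0
food         0     5
tools        0    87

30.6666666667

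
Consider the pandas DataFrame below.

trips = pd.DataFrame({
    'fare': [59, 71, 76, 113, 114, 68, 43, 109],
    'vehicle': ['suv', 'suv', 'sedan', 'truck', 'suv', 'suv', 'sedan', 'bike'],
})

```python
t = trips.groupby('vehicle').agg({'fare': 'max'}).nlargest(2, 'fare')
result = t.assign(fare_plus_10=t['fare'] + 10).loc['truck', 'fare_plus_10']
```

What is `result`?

group by vehicle, max of fare:
         fare
vehicle      
bike      109
sedan      76
suv       114
truck     113
take 2 rows with largest fare:
         fare
vehicle      
suv       114
truck     113
add column fare_plus_10 = t['fare'] + 10:
         fare  fare_plus_10
vehicle                    
suv       114           124
truck     113           123
So loc['truck', 'fare_plus_10'] = 123.

123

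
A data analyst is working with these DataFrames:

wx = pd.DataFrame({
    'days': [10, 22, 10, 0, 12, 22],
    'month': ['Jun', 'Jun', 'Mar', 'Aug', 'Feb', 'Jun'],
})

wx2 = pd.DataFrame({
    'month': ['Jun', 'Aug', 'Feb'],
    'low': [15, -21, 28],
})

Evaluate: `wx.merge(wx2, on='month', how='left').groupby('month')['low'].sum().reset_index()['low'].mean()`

13.0

merge on 'month' (how='left') → 6 rows:
   days month   low
0    10   Jun  15.0
1    22   Jun  15.0
2    10   Mar   NaN
3     0   Aug -21.0
4    12   Feb  28.0
5    22   Jun  15.0
group by month, sum of low:
month
Aug   -21.0
Feb    28.0
Jun    45.0
Mar     0.0
Name: low, dtype: float64
reset_index():
  month   low
0   Aug -21.0
1   Feb  28.0
2   Jun  45.0
3   Mar   0.0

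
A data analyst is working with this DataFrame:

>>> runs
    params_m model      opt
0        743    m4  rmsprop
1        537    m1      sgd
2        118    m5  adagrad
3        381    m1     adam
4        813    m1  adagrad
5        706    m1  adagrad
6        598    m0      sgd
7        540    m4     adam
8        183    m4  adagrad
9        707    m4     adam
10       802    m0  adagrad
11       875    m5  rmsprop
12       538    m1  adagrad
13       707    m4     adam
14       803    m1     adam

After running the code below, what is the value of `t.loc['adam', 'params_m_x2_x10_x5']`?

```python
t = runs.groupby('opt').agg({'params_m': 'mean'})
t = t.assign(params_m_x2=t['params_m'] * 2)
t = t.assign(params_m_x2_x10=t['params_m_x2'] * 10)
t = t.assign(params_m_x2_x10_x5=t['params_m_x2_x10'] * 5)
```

62760.0

group by opt, mean of params_m:
           params_m
opt                
adagrad  526.666667
adam     627.600000
rmsprop  809.000000
sgd      567.500000
add column params_m_x2 = t['params_m'] * 2:
           params_m  params_m_x2
opt                             
adagrad  526.666667  1053.333333
adam     627.600000  1255.200000
rmsprop  809.000000  1618.000000
sgd      567.500000  1135.000000
add column params_m_x2_x10 = t['params_m_x2'] * 10:
           params_m  params_m_x2  params_m_x2_x10
opt                                              
adagrad  526.666667  1053.333333     10533.333333
adam     627.600000  1255.200000     12552.000000
rmsprop  809.000000  1618.000000     16180.000000
sgd      567.500000  1135.000000     11350.000000
add column params_m_x2_x10_x5 = t['params_m_x2_x10'] * 5:
           params_m  params_m_x2  params_m_x2_x10  params_m_x2_x10_x5
opt                                                                  
adagrad  526.666667  1053.333333     10533.333333        52666.666667
adam     627.600000  1255.200000     12552.000000        62760.000000
rmsprop  809.000000  1618.000000     16180.000000        80900.000000
sgd      567.500000  1135.000000     11350.000000        56750.000000
value at row 'adam', column 'params_m_x2_x10_x5' → 62760.0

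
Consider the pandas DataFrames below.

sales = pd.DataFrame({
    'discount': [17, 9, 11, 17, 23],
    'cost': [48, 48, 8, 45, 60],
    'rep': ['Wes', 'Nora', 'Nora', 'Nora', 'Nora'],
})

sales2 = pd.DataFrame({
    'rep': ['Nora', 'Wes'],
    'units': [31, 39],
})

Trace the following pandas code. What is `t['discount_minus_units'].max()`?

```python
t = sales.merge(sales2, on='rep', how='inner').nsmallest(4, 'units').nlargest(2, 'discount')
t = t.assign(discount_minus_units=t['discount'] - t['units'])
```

-8

merge on 'rep' (how='inner') → 5 rows:
   discount  cost   rep  units
0        17    48   Wes     39
1         9    48  Nora     31
2        11     8  Nora     31
3        17    45  Nora     31
4        23    60  Nora     31
take 4 rows with smallest units:
   discount  cost   rep  units
1         9    48  Nora     31
2        11     8  Nora     31
3        17    45  Nora     31
4        23    60  Nora     31
take 2 rows with largest discount:
   discount  cost   rep  units
4        23    60  Nora     31
3        17    45  Nora     31
add column discount_minus_units = t['discount'] - t['units']:
   discount  cost   rep  units  discount_minus_units
4        23    60  Nora     31                    -8
3        17    45  Nora     31                   -14
Reading off the max of column 'discount_minus_units', we get -8.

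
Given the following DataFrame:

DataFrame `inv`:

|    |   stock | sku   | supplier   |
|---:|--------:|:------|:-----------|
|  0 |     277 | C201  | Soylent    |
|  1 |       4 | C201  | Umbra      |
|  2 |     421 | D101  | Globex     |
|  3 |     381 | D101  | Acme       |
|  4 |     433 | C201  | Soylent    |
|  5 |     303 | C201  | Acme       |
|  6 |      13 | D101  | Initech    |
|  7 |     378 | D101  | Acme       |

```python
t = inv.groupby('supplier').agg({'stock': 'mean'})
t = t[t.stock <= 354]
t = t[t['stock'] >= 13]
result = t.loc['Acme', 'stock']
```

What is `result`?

354.0

group by supplier, mean of stock:
          stock
supplier       
Acme      354.0
Globex    421.0
Initech    13.0
Soylent   355.0
Umbra       4.0
filter rows where stock <= 354:
          stock
supplier       
Acme      354.0
Initech    13.0
Umbra       4.0
filter rows where stock >= 13:
          stock
supplier       
Acme      354.0
Initech    13.0
The value at row 'Acme', column 'stock' is 354.0.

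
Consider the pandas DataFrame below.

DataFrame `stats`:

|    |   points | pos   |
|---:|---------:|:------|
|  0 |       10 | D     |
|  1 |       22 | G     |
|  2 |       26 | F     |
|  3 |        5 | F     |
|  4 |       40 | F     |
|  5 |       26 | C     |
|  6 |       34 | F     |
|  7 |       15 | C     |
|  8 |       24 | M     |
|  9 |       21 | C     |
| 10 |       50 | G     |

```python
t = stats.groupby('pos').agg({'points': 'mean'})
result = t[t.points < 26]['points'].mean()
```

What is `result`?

group by pos, mean of points:
        points
pos           
C    20.666667
D    10.000000
F    26.250000
G    36.000000
M    24.000000
filter rows where points < 26:
        points
pos           
C    20.666667
D    10.000000
M    24.000000
The mean of column 'points' is 18.2222222222.

18.2222222222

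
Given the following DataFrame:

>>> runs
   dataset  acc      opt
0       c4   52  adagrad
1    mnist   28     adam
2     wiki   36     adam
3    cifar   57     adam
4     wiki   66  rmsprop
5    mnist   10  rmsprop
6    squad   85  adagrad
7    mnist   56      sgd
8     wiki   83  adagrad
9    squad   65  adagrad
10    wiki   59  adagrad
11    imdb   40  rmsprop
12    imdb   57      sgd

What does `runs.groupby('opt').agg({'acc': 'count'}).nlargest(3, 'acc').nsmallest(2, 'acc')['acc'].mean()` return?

3.0

group by opt, count of acc:
         acc
opt         
adagrad    5
adam       3
rmsprop    3
sgd        2
take 3 rows with largest acc:
         acc
opt         
adagrad    5
adam       3
rmsprop    3
take 2 rows with smallest acc:
         acc
opt         
adam       3
rmsprop    3
Hence 3.0.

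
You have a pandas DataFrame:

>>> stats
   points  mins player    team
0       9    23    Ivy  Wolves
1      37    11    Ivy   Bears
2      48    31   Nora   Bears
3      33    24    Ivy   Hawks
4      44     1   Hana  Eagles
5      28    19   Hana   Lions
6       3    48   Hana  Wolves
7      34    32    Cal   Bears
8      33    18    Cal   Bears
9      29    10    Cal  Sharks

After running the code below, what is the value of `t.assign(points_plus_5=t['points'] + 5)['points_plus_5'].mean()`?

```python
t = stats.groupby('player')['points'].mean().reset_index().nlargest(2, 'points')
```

45.0

group by player, mean of points:
player
Cal     32.000000
Hana    25.000000
Ivy     26.333333
Nora    48.000000
Name: points, dtype: float64
reset_index():
  player     points
0    Cal  32.000000
1   Hana  25.000000
2    Ivy  26.333333
3   Nora  48.000000
take 2 rows with largest points:
  player  points
3   Nora    48.0
0    Cal    32.0
add column points_plus_5 = t['points'] + 5:
  player  points  points_plus_5
3   Nora    48.0           53.0
0    Cal    32.0           37.0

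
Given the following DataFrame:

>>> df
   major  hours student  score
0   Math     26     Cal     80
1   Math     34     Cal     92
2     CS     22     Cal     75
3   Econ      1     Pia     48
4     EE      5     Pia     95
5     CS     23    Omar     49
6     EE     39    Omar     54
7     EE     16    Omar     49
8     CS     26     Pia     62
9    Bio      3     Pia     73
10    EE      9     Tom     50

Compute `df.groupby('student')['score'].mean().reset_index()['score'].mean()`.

63.125

group by student, mean of score:
student
Cal     82.333333
Omar    50.666667
Pia     69.500000
Tom     50.000000
Name: score, dtype: float64
reset_index():
  student      score
0     Cal  82.333333
1    Omar  50.666667
2     Pia  69.500000
3     Tom  50.000000
Finally, mean of column 'score' = 63.125.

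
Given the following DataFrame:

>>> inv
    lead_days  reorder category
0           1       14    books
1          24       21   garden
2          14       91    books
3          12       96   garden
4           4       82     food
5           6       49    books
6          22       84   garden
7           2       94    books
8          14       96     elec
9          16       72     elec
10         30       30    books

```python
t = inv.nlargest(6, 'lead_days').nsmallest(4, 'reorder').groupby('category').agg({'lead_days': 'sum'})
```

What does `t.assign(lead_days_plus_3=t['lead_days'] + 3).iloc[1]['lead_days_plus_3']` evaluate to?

take 6 rows with largest lead_days:
    lead_days  reorder category
10         30       30    books
1          24       21   garden
6          22       84   garden
9          16       72     elec
2          14       91    books
8          14       96     elec
take 4 rows with smallest reorder:
    lead_days  reorder category
1          24       21   garden
10         30       30    books
9          16       72     elec
6          22       84   garden
group by category, sum of lead_days:
          lead_days
category           
books            30
elec             16
garden           46
add column lead_days_plus_3 = t['lead_days'] + 3:
          lead_days  lead_days_plus_3
category                             
books            30                33
elec             16                19
garden           46                49
Taking the value at position 1, column 'lead_days_plus_3' gives 19.

19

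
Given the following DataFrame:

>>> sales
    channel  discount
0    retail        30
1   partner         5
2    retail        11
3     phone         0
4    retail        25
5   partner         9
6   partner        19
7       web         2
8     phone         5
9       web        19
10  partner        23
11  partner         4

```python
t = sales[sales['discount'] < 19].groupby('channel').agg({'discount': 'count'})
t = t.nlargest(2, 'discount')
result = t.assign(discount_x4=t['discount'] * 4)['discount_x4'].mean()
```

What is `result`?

filter rows where discount < 19:
    channel  discount
1   partner         5
2    retail        11
3     phone         0
5   partner         9
7       web         2
8     phone         5
11  partner         4
group by channel, count of discount:
         discount
channel          
partner         3
phone           2
retail          1
web             1
take 2 rows with largest discount:
         discount
channel          
partner         3
phone           2
add column discount_x4 = t['discount'] * 4:
         discount  discount_x4
channel                       
partner         3           12
phone           2            8
The mean of column 'discount_x4' is 10.0.

10.0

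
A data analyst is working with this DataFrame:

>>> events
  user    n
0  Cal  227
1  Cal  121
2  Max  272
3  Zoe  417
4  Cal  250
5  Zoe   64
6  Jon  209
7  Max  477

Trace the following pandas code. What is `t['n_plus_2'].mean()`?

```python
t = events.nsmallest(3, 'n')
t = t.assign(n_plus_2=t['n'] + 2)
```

133.333333333

take 3 rows with smallest n:
  user    n
5  Zoe   64
1  Cal  121
6  Jon  209
add column n_plus_2 = t['n'] + 2:
  user    n  n_plus_2
5  Zoe   64        66
1  Cal  121       123
6  Jon  209       211
Then the mean of column 'n_plus_2': 133.333333333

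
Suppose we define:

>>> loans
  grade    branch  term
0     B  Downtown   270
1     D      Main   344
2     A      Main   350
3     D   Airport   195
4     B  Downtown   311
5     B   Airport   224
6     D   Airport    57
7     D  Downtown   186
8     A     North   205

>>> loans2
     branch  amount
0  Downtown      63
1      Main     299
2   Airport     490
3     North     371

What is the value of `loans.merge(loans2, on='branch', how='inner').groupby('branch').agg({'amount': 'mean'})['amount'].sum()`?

1223.0

merge on 'branch' (how='inner') → 9 rows:
  grade    branch  term  amount
0     B  Downtown   270      63
1     D      Main   344     299
2     A      Main   350     299
3     D   Airport   195     490
4     B  Downtown   311      63
5     B   Airport   224     490
6     D   Airport    57     490
7     D  Downtown   186      63
8     A     North   205     371
group by branch, mean of amount:
          amount
branch          
Airport    490.0
Downtown    63.0
Main       299.0
North      371.0
sum of column 'amount' → 1223.0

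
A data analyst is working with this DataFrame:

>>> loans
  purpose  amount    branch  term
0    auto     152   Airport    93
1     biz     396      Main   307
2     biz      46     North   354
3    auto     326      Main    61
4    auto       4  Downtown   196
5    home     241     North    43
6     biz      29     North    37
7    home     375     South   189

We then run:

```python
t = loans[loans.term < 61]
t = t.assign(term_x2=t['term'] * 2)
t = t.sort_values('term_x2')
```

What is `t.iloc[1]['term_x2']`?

86

filter rows where term < 61:
  purpose  amount branch  term
5    home     241  North    43
6     biz      29  North    37
add column term_x2 = t['term'] * 2:
  purpose  amount branch  term  term_x2
5    home     241  North    43       86
6     biz      29  North    37       74
sort by term_x2:
  purpose  amount branch  term  term_x2
6     biz      29  North    37       74
5    home     241  North    43       86
So iloc[1]['term_x2'] = 86.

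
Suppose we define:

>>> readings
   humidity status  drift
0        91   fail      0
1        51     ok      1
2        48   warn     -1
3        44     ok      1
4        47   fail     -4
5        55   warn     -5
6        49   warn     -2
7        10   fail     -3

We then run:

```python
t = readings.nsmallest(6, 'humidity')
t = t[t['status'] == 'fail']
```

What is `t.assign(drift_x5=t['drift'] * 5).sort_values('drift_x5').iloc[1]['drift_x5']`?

take 6 rows with smallest humidity:
   humidity status  drift
7        10   fail     -3
3        44     ok      1
4        47   fail     -4
2        48   warn     -1
6        49   warn     -2
1        51     ok      1
filter rows where status == 'fail':
   humidity status  drift
7        10   fail     -3
4        47   fail     -4
add column drift_x5 = t['drift'] * 5:
   humidity status  drift  drift_x5
7        10   fail     -3       -15
4        47   fail     -4       -20
sort by drift_x5:
   humidity status  drift  drift_x5
4        47   fail     -4       -20
7        10   fail     -3       -15
Taking the value at position 1, column 'drift_x5' gives -15.

-15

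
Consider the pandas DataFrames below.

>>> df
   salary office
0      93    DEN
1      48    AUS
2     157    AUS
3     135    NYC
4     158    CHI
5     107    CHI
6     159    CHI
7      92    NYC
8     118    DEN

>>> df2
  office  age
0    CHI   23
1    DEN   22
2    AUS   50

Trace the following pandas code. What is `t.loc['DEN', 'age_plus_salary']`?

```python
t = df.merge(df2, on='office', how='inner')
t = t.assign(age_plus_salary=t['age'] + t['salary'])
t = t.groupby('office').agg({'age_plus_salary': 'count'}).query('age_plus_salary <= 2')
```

merge on 'office' (how='inner') → 7 rows:
   salary office  age
0      93    DEN   22
1      48    AUS   50
2     157    AUS   50
3     158    CHI   23
4     107    CHI   23
5     159    CHI   23
6     118    DEN   22
add column age_plus_salary = t['age'] + t['salary']:
   salary office  age  age_plus_salary
0      93    DEN   22              115
1      48    AUS   50               98
2     157    AUS   50              207
3     158    CHI   23              181
4     107    CHI   23              130
5     159    CHI   23              182
6     118    DEN   22              140
group by office, count of age_plus_salary:
        age_plus_salary
office                 
AUS                   2
CHI                   3
DEN                   2
filter rows where age_plus_salary <= 2:
        age_plus_salary
office                 
AUS                   2
DEN                   2

2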